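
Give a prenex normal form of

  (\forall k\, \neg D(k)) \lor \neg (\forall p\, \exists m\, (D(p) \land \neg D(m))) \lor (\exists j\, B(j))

Move each ¬ inward, flipping quantifiers it crosses:
  (\forall k\, \neg D(k)) \lor (\exists p\, \forall m\, (\neg D(p) \lor D(m))) \lor (\exists j\, B(j))
Finally move all quantifiers to the prefix:
  \forall k\, \exists p\, \forall m\, \exists j\, (\neg D(k) \lor \neg D(p) \lor D(m) \lor B(j))

\forall k\, \exists p\, \forall m\, \exists j\, (\neg D(k) \lor \neg D(p) \lor D(m) \lor B(j))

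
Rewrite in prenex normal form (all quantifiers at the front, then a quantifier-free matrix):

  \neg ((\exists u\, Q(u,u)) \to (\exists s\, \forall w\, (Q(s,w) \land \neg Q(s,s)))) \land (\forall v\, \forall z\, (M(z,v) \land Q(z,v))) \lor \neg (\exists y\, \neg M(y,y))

\exists u\, \forall s\, \exists w\, \forall v\, \forall z\, \forall y\, (Q(u,u) \land (\neg Q(s,w) \lor Q(s,s)) \land M(z,v) \land Q(z,v) \lor M(y,y))

Eliminate → and ↔ using ¬ and ∨.
  \neg (\neg (\exists u\, Q(u,u)) \lor (\exists s\, \forall w\, (Q(s,w) \land \neg Q(s,s)))) \land (\forall v\, \forall z\, (M(z,v) \land Q(z,v))) \lor \neg (\exists y\, \neg M(y,y))
Drive negations inward (¬∀x A ≡ ∃x ¬A, ¬∃x A ≡ ∀x ¬A, De Morgan for ∧/∨):
  (\exists u\, Q(u,u)) \land (\forall s\, \exists w\, (\neg Q(s,w) \lor Q(s,s))) \land (\forall v\, \forall z\, (M(z,v) \land Q(z,v))) \lor (\forall y\, M(y,y))
All bound variables are already distinct, so no renaming is needed.
Finally move all quantifiers to the prefix:
  \exists u\, \forall s\, \exists w\, \forall v\, \forall z\, \forall y\, (Q(u,u) \land (\neg Q(s,w) \lor Q(s,s)) \land M(z,v) \land Q(z,v) \lor M(y,y))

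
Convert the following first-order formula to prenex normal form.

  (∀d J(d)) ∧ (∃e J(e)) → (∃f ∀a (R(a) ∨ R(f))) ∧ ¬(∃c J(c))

First replace A → B with ¬A ∨ B.
  ¬((∀d J(d)) ∧ (∃e J(e))) ∨ (∃f ∀a (R(a) ∨ R(f))) ∧ ¬(∃c J(c))
Move each ¬ inward, flipping quantifiers it crosses:
  (∃d ¬J(d)) ∨ (∀e ¬J(e)) ∨ (∃f ∀a (R(a) ∨ R(f))) ∧ (∀c ¬J(c))
All bound variables are already distinct, so no renaming is needed.
Extract every quantifier outward, since the variables are now distinct and don't occur free across branches:
  ∃d ∀e ∃f ∀a ∀c (¬J(d) ∨ ¬J(e) ∨ (R(a) ∨ R(f)) ∧ ¬J(c))

∃d ∀e ∃f ∀a ∀c (¬J(d) ∨ ¬J(e) ∨ (R(a) ∨ R(f)) ∧ ¬J(c))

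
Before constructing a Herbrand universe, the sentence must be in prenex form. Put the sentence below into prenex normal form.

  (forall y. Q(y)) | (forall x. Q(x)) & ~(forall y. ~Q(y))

forall y. forall x. exists w1. (Q(y) | Q(x) & Q(w1))

Drive negations inward (¬∀x A ≡ ∃x ¬A, ¬∃x A ≡ ∀x ¬A, De Morgan for ∧/∨):
  (forall y. Q(y)) | (forall x. Q(x)) & (exists y. Q(y))
Standardize variables apart so no two quantifiers bind the same name: y↦w1.
  (forall y. Q(y)) | (forall x. Q(x)) & (exists w1. Q(w1))
Finally move all quantifiers to the prefix:
  forall y. forall x. exists w1. (Q(y) | Q(x) & Q(w1))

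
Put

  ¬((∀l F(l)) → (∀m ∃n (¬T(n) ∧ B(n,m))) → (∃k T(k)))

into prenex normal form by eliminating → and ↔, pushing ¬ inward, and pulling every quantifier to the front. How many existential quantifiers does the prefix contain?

1

First replace A → B with ¬A ∨ B.
  ¬(¬(∀l F(l)) ∨ ¬(∀m ∃n (¬T(n) ∧ B(n,m))) ∨ (∃k T(k)))
Drive negations inward (¬∀x A ≡ ∃x ¬A, ¬∃x A ≡ ∀x ¬A, De Morgan for ∧/∨):
  (∀l F(l)) ∧ (∀m ∃n (¬T(n) ∧ B(n,m))) ∧ (∀k ¬T(k))
Pull the quantifiers to the front (each side's bound variable is not free in the other side):
  ∀l ∀m ∃n ∀k (F(l) ∧ ¬T(n) ∧ B(n,m) ∧ ¬T(k))
The prefix is ∀l ∀m ∃n ∀k: 3 universal, 1 existential.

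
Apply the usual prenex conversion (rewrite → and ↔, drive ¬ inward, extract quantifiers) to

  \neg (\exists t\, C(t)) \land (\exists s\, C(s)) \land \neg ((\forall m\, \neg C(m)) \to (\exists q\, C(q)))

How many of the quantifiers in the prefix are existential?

1

Eliminate → and ↔ using ¬ and ∨.
  \neg (\exists t\, C(t)) \land (\exists s\, C(s)) \land \neg (\neg (\forall m\, \neg C(m)) \lor (\exists q\, C(q)))
Push ¬ through the quantifiers and connectives to reach negation normal form:
  (\forall t\, \neg C(t)) \land (\exists s\, C(s)) \land (\forall m\, \neg C(m)) \land (\forall q\, \neg C(q))
All bound variables are already distinct, so no renaming is needed.
Finally move all quantifiers to the prefix:
  \forall t\, \exists s\, \forall m\, \forall q\, (\neg C(t) \land C(s) \land \neg C(m) \land \neg C(q))
The prefix is \forall t \exists s \forall m \forall q: 3 universal, 1 existential.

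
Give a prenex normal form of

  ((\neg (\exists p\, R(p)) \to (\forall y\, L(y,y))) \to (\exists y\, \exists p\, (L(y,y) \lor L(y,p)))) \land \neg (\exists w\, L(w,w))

\forall p\, \exists y\, \exists u\, \exists z1\, \forall w\, ((\neg R(p) \land \neg L(y,y) \lor L(u,u) \lor L(u,z1)) \land \neg L(w,w))

Rewrite implications/biconditionals: A → B as ¬A ∨ B.
  (\neg (\neg \neg (\exists p\, R(p)) \lor (\forall y\, L(y,y))) \lor (\exists y\, \exists p\, (L(y,y) \lor L(y,p)))) \land \neg (\exists w\, L(w,w))
Move each ¬ inward, flipping quantifiers it crosses:
  ((\forall p\, \neg R(p)) \land (\exists y\, \neg L(y,y)) \lor (\exists y\, \exists p\, (L(y,y) \lor L(y,p)))) \land (\forall w\, \neg L(w,w))
Rename bound variables to avoid capture: y↦u, p↦z1.
  ((\forall p\, \neg R(p)) \land (\exists y\, \neg L(y,y)) \lor (\exists u\, \exists z1\, (L(u,u) \lor L(u,z1)))) \land (\forall w\, \neg L(w,w))
Pull the quantifiers to the front (each side's bound variable is not free in the other side):
  \forall p\, \exists y\, \exists u\, \exists z1\, \forall w\, ((\neg R(p) \land \neg L(y,y) \lor L(u,u) \lor L(u,z1)) \land \neg L(w,w))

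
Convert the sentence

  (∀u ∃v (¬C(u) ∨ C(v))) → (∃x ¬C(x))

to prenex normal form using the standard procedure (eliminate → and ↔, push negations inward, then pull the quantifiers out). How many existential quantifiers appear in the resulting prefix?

Rewrite implications/biconditionals: A → B as ¬A ∨ B.
  ¬(∀u ∃v (¬C(u) ∨ C(v))) ∨ (∃x ¬C(x))
Drive negations inward (¬∀x A ≡ ∃x ¬A, ¬∃x A ≡ ∀x ¬A, De Morgan for ∧/∨):
  (∃u ∀v (C(u) ∧ ¬C(v))) ∨ (∃x ¬C(x))
All bound variables are already distinct, so no renaming is needed.
Extract every quantifier outward, since the variables are now distinct and don't occur free across branches:
  ∃u ∀v ∃x (C(u) ∧ ¬C(v) ∨ ¬C(x))
The prefix is ∃u ∀v ∃x: 1 universal, 2 existential.

2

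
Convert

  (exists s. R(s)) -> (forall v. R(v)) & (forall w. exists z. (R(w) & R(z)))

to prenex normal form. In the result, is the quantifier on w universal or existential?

universal

Eliminate → and ↔ using ¬ and ∨.
  ~(exists s. R(s)) | (forall v. R(v)) & (forall w. exists z. (R(w) & R(z)))
Move each ¬ inward, flipping quantifiers it crosses:
  (forall s. ~R(s)) | (forall v. R(v)) & (forall w. exists z. (R(w) & R(z)))
All bound variables are already distinct, so no renaming is needed.
Finally move all quantifiers to the prefix:
  forall s. forall v. forall w. exists z. (~R(s) | R(v) & R(w) & R(z))
The quantifier forall w sits under an even number of negations (counting the antecedent side of each →), so it remains universal.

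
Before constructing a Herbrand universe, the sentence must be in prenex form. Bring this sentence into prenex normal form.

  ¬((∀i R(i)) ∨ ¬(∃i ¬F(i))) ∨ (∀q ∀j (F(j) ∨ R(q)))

Push ¬ through the quantifiers and connectives to reach negation normal form:
  (∃i ¬R(i)) ∧ (∃i ¬F(i)) ∨ (∀q ∀j (F(j) ∨ R(q)))
Rename bound variables to avoid capture: i↦y.
  (∃i ¬R(i)) ∧ (∃y ¬F(y)) ∨ (∀q ∀j (F(j) ∨ R(q)))
Pull the quantifiers to the front (each side's bound variable is not free in the other side):
  ∃i ∃y ∀q ∀j (¬R(i) ∧ ¬F(y) ∨ F(j) ∨ R(q))

∃i ∃y ∀q ∀j (¬R(i) ∧ ¬F(y) ∨ F(j) ∨ R(q))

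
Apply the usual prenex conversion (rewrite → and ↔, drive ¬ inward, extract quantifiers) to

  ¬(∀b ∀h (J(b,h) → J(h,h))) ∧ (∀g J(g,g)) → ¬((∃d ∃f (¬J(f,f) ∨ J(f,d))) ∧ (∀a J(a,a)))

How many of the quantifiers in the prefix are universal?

4

First replace A → B with ¬A ∨ B.
  ¬(¬(∀b ∀h (¬J(b,h) ∨ J(h,h))) ∧ (∀g J(g,g))) ∨ ¬((∃d ∃f (¬J(f,f) ∨ J(f,d))) ∧ (∀a J(a,a)))
Drive negations inward (¬∀x A ≡ ∃x ¬A, ¬∃x A ≡ ∀x ¬A, De Morgan for ∧/∨):
  (∀b ∀h (¬J(b,h) ∨ J(h,h))) ∨ (∃g ¬J(g,g)) ∨ (∀d ∀f (J(f,f) ∧ ¬J(f,d))) ∨ (∃a ¬J(a,a))
Pull the quantifiers to the front (each side's bound variable is not free in the other side):
  ∀b ∀h ∃g ∀d ∀f ∃a (¬J(b,h) ∨ J(h,h) ∨ ¬J(g,g) ∨ J(f,f) ∧ ¬J(f,d) ∨ ¬J(a,a))
The prefix is ∀b ∀h ∃g ∀d ∀f ∃a: 4 universal, 2 existential.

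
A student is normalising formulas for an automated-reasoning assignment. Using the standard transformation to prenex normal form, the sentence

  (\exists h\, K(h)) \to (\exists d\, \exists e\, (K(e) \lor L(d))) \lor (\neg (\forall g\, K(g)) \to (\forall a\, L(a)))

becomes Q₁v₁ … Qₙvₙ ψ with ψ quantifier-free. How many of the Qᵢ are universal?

Eliminate → and ↔ using ¬ and ∨.
  \neg (\exists h\, K(h)) \lor (\exists d\, \exists e\, (K(e) \lor L(d))) \lor \neg \neg (\forall g\, K(g)) \lor (\forall a\, L(a))
Drive negations inward (¬∀x A ≡ ∃x ¬A, ¬∃x A ≡ ∀x ¬A, De Morgan for ∧/∨):
  (\forall h\, \neg K(h)) \lor (\exists d\, \exists e\, (K(e) \lor L(d))) \lor (\forall g\, K(g)) \lor (\forall a\, L(a))
Pull the quantifiers to the front (each side's bound variable is not free in the other side):
  \forall h\, \exists d\, \exists e\, \forall g\, \forall a\, (\neg K(h) \lor K(e) \lor L(d) \lor K(g) \lor L(a))
The prefix is \forall h \exists d \exists e \forall g \forall a: 3 universal, 2 existential.

3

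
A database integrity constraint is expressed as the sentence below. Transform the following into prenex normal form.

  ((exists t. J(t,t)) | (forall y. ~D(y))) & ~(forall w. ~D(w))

Drive negations inward (¬∀x A ≡ ∃x ¬A, ¬∃x A ≡ ∀x ¬A, De Morgan for ∧/∨):
  ((exists t. J(t,t)) | (forall y. ~D(y))) & (exists w. D(w))
All bound variables are already distinct, so no renaming is needed.
Finally move all quantifiers to the prefix:
  exists t. forall y. exists w. ((J(t,t) | ~D(y)) & D(w))

exists t. forall y. exists w. ((J(t,t) | ~D(y)) & D(w))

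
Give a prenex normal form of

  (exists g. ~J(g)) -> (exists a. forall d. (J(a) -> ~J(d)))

First replace A → B with ¬A ∨ B.
  ~(exists g. ~J(g)) | (exists a. forall d. (~J(a) | ~J(d)))
Push ¬ through the quantifiers and connectives to reach negation normal form:
  (forall g. J(g)) | (exists a. forall d. (~J(a) | ~J(d)))
All bound variables are already distinct, so no renaming is needed.
Finally move all quantifiers to the prefix:
  forall g. exists a. forall d. (J(g) | ~J(a) | ~J(d))

forall g. exists a. forall d. (J(g) | ~J(a) | ~J(d))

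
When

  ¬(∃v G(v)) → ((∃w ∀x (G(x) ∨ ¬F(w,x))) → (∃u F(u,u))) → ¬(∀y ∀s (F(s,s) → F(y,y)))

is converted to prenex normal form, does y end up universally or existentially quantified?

existential

Rewrite implications/biconditionals: A → B as ¬A ∨ B.
  ¬¬(∃v G(v)) ∨ ¬(¬(∃w ∀x (G(x) ∨ ¬F(w,x))) ∨ (∃u F(u,u))) ∨ ¬(∀y ∀s (¬F(s,s) ∨ F(y,y)))
Drive negations inward (¬∀x A ≡ ∃x ¬A, ¬∃x A ≡ ∀x ¬A, De Morgan for ∧/∨):
  (∃v G(v)) ∨ (∃w ∀x (G(x) ∨ ¬F(w,x))) ∧ (∀u ¬F(u,u)) ∨ (∃y ∃s (F(s,s) ∧ ¬F(y,y)))
All bound variables are already distinct, so no renaming is needed.
Extract every quantifier outward, since the variables are now distinct and don't occur free across branches:
  ∃v ∃w ∀x ∀u ∃y ∃s (G(v) ∨ (G(x) ∨ ¬F(w,x)) ∧ ¬F(u,u) ∨ F(s,s) ∧ ¬F(y,y))
The quantifier ∀y sits under an odd number of negations (counting the antecedent side of each →), so it flips to ∃y.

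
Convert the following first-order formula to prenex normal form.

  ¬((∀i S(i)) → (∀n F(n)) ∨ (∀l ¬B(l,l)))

∀i ∃n ∃l (S(i) ∧ ¬F(n) ∧ B(l,l))

Rewrite implications/biconditionals: A → B as ¬A ∨ B.
  ¬(¬(∀i S(i)) ∨ (∀n F(n)) ∨ (∀l ¬B(l,l)))
Drive negations inward (¬∀x A ≡ ∃x ¬A, ¬∃x A ≡ ∀x ¬A, De Morgan for ∧/∨):
  (∀i S(i)) ∧ (∃n ¬F(n)) ∧ (∃l B(l,l))
All bound variables are already distinct, so no renaming is needed.
Finally move all quantifiers to the prefix:
  ∀i ∃n ∃l (S(i) ∧ ¬F(n) ∧ B(l,l))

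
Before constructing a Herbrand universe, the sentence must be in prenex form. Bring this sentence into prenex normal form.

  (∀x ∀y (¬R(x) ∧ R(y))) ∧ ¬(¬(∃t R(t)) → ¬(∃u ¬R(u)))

Rewrite implications/biconditionals: A → B as ¬A ∨ B.
  (∀x ∀y (¬R(x) ∧ R(y))) ∧ ¬(¬¬(∃t R(t)) ∨ ¬(∃u ¬R(u)))
Move each ¬ inward, flipping quantifiers it crosses:
  (∀x ∀y (¬R(x) ∧ R(y))) ∧ (∀t ¬R(t)) ∧ (∃u ¬R(u))
All bound variables are already distinct, so no renaming is needed.
Finally move all quantifiers to the prefix:
  ∀x ∀y ∀t ∃u (¬R(x) ∧ R(y) ∧ ¬R(t) ∧ ¬R(u))

∀x ∀y ∀t ∃u (¬R(x) ∧ R(y) ∧ ¬R(t) ∧ ¬R(u))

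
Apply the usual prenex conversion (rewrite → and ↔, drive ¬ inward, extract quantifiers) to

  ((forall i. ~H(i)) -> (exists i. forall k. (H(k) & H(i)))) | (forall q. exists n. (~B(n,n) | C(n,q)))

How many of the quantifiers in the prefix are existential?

Rewrite implications/biconditionals: A → B as ¬A ∨ B.
  ~(forall i. ~H(i)) | (exists i. forall k. (H(k) & H(i))) | (forall q. exists n. (~B(n,n) | C(n,q)))
Drive negations inward (¬∀x A ≡ ∃x ¬A, ¬∃x A ≡ ∀x ¬A, De Morgan for ∧/∨):
  (exists i. H(i)) | (exists i. forall k. (H(k) & H(i))) | (forall q. exists n. (~B(n,n) | C(n,q)))
Standardize variables apart so no two quantifiers bind the same name: i↦x.
  (exists i. H(i)) | (exists x. forall k. (H(k) & H(x))) | (forall q. exists n. (~B(n,n) | C(n,q)))
Finally move all quantifiers to the prefix:
  exists i. exists x. forall k. forall q. exists n. (H(i) | H(k) & H(x) | ~B(n,n) | C(n,q))
The prefix is exists i exists x forall k forall q exists n: 2 universal, 3 existential.

3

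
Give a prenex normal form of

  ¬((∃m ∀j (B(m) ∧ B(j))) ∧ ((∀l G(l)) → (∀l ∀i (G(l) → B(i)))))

First replace A → B with ¬A ∨ B.
  ¬((∃m ∀j (B(m) ∧ B(j))) ∧ (¬(∀l G(l)) ∨ (∀l ∀i (¬G(l) ∨ B(i)))))
Push ¬ through the quantifiers and connectives to reach negation normal form:
  (∀m ∃j (¬B(m) ∨ ¬B(j))) ∨ (∀l G(l)) ∧ (∃l ∃i (G(l) ∧ ¬B(i)))
Rename bound variables to avoid capture: l↦u1.
  (∀m ∃j (¬B(m) ∨ ¬B(j))) ∨ (∀l G(l)) ∧ (∃u1 ∃i (G(u1) ∧ ¬B(i)))
Extract every quantifier outward, since the variables are now distinct and don't occur free across branches:
  ∀m ∃j ∀l ∃u1 ∃i (¬B(m) ∨ ¬B(j) ∨ G(l) ∧ G(u1) ∧ ¬B(i))

∀m ∃j ∀l ∃u1 ∃i (¬B(m) ∨ ¬B(j) ∨ G(l) ∧ G(u1) ∧ ¬B(i))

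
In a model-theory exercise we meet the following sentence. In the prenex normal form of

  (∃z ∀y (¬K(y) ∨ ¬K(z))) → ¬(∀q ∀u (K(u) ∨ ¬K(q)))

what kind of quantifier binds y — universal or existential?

First replace A → B with ¬A ∨ B.
  ¬(∃z ∀y (¬K(y) ∨ ¬K(z))) ∨ ¬(∀q ∀u (K(u) ∨ ¬K(q)))
Drive negations inward (¬∀x A ≡ ∃x ¬A, ¬∃x A ≡ ∀x ¬A, De Morgan for ∧/∨):
  (∀z ∃y (K(y) ∧ K(z))) ∨ (∃q ∃u (¬K(u) ∧ K(q)))
All bound variables are already distinct, so no renaming is needed.
Extract every quantifier outward, since the variables are now distinct and don't occur free across branches:
  ∀z ∃y ∃q ∃u (K(y) ∧ K(z) ∨ ¬K(u) ∧ K(q))
The quantifier ∀y sits under an odd number of negations (counting the antecedent side of each →), so it flips to ∃y.

existential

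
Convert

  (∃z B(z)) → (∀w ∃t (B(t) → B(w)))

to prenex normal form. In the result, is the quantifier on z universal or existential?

First replace A → B with ¬A ∨ B.
  ¬(∃z B(z)) ∨ (∀w ∃t (¬B(t) ∨ B(w)))
Push ¬ through the quantifiers and connectives to reach negation normal form:
  (∀z ¬B(z)) ∨ (∀w ∃t (¬B(t) ∨ B(w)))
All bound variables are already distinct, so no renaming is needed.
Pull the quantifiers to the front (each side's bound variable is not free in the other side):
  ∀z ∀w ∃t (¬B(z) ∨ ¬B(t) ∨ B(w))
The quantifier ∃z sits under an odd number of negations (counting the antecedent side of each →), so it flips to ∀z.

universal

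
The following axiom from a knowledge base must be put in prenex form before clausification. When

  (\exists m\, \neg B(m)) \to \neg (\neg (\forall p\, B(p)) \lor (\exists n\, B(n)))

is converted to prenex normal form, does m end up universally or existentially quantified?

universal

Eliminate → and ↔ using ¬ and ∨.
  \neg (\exists m\, \neg B(m)) \lor \neg (\neg (\forall p\, B(p)) \lor (\exists n\, B(n)))
Push ¬ through the quantifiers and connectives to reach negation normal form:
  (\forall m\, B(m)) \lor (\forall p\, B(p)) \land (\forall n\, \neg B(n))
All bound variables are already distinct, so no renaming is needed.
Extract every quantifier outward, since the variables are now distinct and don't occur free across branches:
  \forall m\, \forall p\, \forall n\, (B(m) \lor B(p) \land \neg B(n))
The quantifier \exists m sits under an odd number of negations (counting the antecedent side of each →), so it flips to \forall m.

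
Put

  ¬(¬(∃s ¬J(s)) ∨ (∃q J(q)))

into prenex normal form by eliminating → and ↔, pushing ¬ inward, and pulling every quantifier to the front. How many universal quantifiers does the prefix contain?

Push ¬ through the quantifiers and connectives to reach negation normal form:
  (∃s ¬J(s)) ∧ (∀q ¬J(q))
All bound variables are already distinct, so no renaming is needed.
Finally move all quantifiers to the prefix:
  ∃s ∀q (¬J(s) ∧ ¬J(q))
The prefix is ∃s ∀q: 1 universal, 1 existential.

1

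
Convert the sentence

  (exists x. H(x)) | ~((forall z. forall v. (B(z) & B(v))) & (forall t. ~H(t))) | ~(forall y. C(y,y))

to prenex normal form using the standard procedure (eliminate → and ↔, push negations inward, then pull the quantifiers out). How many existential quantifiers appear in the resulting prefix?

Move each ¬ inward, flipping quantifiers it crosses:
  (exists x. H(x)) | (exists z. exists v. (~B(z) | ~B(v))) | (exists t. H(t)) | (exists y. ~C(y,y))
All bound variables are already distinct, so no renaming is needed.
Finally move all quantifiers to the prefix:
  exists x. exists z. exists v. exists t. exists y. (H(x) | ~B(z) | ~B(v) | H(t) | ~C(y,y))
The prefix is exists x exists z exists v exists t exists y: 0 universal, 5 existential.

5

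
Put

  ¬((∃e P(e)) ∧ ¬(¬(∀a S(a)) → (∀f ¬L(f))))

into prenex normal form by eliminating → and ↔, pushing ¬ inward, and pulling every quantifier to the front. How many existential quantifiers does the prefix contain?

First replace A → B with ¬A ∨ B.
  ¬((∃e P(e)) ∧ ¬(¬¬(∀a S(a)) ∨ (∀f ¬L(f))))
Drive negations inward (¬∀x A ≡ ∃x ¬A, ¬∃x A ≡ ∀x ¬A, De Morgan for ∧/∨):
  (∀e ¬P(e)) ∨ (∀a S(a)) ∨ (∀f ¬L(f))
All bound variables are already distinct, so no renaming is needed.
Finally move all quantifiers to the prefix:
  ∀e ∀a ∀f (¬P(e) ∨ S(a) ∨ ¬L(f))
The prefix is ∀e ∀a ∀f: 3 universal, 0 existential.

0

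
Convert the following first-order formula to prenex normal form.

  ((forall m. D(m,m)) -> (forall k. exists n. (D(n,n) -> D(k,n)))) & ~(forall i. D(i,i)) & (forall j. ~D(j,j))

exists m. forall k. exists n. exists i. forall j. ((~D(m,m) | ~D(n,n) | D(k,n)) & ~D(i,i) & ~D(j,j))

Eliminate → and ↔ using ¬ and ∨.
  (~(forall m. D(m,m)) | (forall k. exists n. (~D(n,n) | D(k,n)))) & ~(forall i. D(i,i)) & (forall j. ~D(j,j))
Drive negations inward (¬∀x A ≡ ∃x ¬A, ¬∃x A ≡ ∀x ¬A, De Morgan for ∧/∨):
  ((exists m. ~D(m,m)) | (forall k. exists n. (~D(n,n) | D(k,n)))) & (exists i. ~D(i,i)) & (forall j. ~D(j,j))
All bound variables are already distinct, so no renaming is needed.
Extract every quantifier outward, since the variables are now distinct and don't occur free across branches:
  exists m. forall k. exists n. exists i. forall j. ((~D(m,m) | ~D(n,n) | D(k,n)) & ~D(i,i) & ~D(j,j))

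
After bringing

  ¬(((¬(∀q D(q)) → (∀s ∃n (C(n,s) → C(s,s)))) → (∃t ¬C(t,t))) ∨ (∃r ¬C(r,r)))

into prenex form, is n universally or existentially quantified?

First replace A → B with ¬A ∨ B.
  ¬(¬(¬¬(∀q D(q)) ∨ (∀s ∃n (¬C(n,s) ∨ C(s,s)))) ∨ (∃t ¬C(t,t)) ∨ (∃r ¬C(r,r)))
Drive negations inward (¬∀x A ≡ ∃x ¬A, ¬∃x A ≡ ∀x ¬A, De Morgan for ∧/∨):
  ((∀q D(q)) ∨ (∀s ∃n (¬C(n,s) ∨ C(s,s)))) ∧ (∀t C(t,t)) ∧ (∀r C(r,r))
All bound variables are already distinct, so no renaming is needed.
Pull the quantifiers to the front (each side's bound variable is not free in the other side):
  ∀q ∀s ∃n ∀t ∀r ((D(q) ∨ ¬C(n,s) ∨ C(s,s)) ∧ C(t,t) ∧ C(r,r))
The quantifier ∃n sits under an even number of negations (counting the antecedent side of each →), so it remains existential.

existential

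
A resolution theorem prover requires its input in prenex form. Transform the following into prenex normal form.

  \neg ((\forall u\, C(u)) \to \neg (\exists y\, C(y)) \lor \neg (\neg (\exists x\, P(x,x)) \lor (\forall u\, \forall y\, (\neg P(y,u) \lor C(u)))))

\forall u\, \exists y\, \forall x\, \forall r\, \forall c\, (C(u) \land C(y) \land (\neg P(x,x) \lor \neg P(c,r) \lor C(r)))

First replace A → B with ¬A ∨ B.
  \neg (\neg (\forall u\, C(u)) \lor \neg (\exists y\, C(y)) \lor \neg (\neg (\exists x\, P(x,x)) \lor (\forall u\, \forall y\, (\neg P(y,u) \lor C(u)))))
Push ¬ through the quantifiers and connectives to reach negation normal form:
  (\forall u\, C(u)) \land (\exists y\, C(y)) \land ((\forall x\, \neg P(x,x)) \lor (\forall u\, \forall y\, (\neg P(y,u) \lor C(u))))
Give each quantifier a distinct variable: u↦r, y↦c.
  (\forall u\, C(u)) \land (\exists y\, C(y)) \land ((\forall x\, \neg P(x,x)) \lor (\forall r\, \forall c\, (\neg P(c,r) \lor C(r))))
Pull the quantifiers to the front (each side's bound variable is not free in the other side):
  \forall u\, \exists y\, \forall x\, \forall r\, \forall c\, (C(u) \land C(y) \land (\neg P(x,x) \lor \neg P(c,r) \lor C(r)))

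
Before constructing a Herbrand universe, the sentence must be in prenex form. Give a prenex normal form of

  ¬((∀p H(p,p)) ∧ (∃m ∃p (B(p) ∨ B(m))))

Drive negations inward (¬∀x A ≡ ∃x ¬A, ¬∃x A ≡ ∀x ¬A, De Morgan for ∧/∨):
  (∃p ¬H(p,p)) ∨ (∀m ∀p (¬B(p) ∧ ¬B(m)))
Give each quantifier a distinct variable: p↦s.
  (∃p ¬H(p,p)) ∨ (∀m ∀s (¬B(s) ∧ ¬B(m)))
Pull the quantifiers to the front (each side's bound variable is not free in the other side):
  ∃p ∀m ∀s (¬H(p,p) ∨ ¬B(s) ∧ ¬B(m))

∃p ∀m ∀s (¬H(p,p) ∨ ¬B(s) ∧ ¬B(m))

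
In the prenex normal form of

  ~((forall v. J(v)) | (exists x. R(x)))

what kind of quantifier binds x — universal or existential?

universal

Push ¬ through the quantifiers and connectives to reach negation normal form:
  (exists v. ~J(v)) & (forall x. ~R(x))
Pull the quantifiers to the front (each side's bound variable is not free in the other side):
  exists v. forall x. (~J(v) & ~R(x))
The quantifier exists x sits under an odd number of negations, so it flips to forall x.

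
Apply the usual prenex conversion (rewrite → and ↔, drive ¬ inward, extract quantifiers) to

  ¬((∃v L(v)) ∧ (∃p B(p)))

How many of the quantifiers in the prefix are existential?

Push ¬ through the quantifiers and connectives to reach negation normal form:
  (∀v ¬L(v)) ∨ (∀p ¬B(p))
All bound variables are already distinct, so no renaming is needed.
Finally move all quantifiers to the prefix:
  ∀v ∀p (¬L(v) ∨ ¬B(p))
The prefix is ∀v ∀p: 2 universal, 0 existential.

0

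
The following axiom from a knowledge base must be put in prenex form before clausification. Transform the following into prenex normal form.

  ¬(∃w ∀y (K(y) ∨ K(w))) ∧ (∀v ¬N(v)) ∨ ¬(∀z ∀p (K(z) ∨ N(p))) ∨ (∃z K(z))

∀w ∃y ∀v ∃z ∃p ∃z1 (¬K(y) ∧ ¬K(w) ∧ ¬N(v) ∨ ¬K(z) ∧ ¬N(p) ∨ K(z1))

Push ¬ through the quantifiers and connectives to reach negation normal form:
  (∀w ∃y (¬K(y) ∧ ¬K(w))) ∧ (∀v ¬N(v)) ∨ (∃z ∃p (¬K(z) ∧ ¬N(p))) ∨ (∃z K(z))
Give each quantifier a distinct variable: z↦z1.
  (∀w ∃y (¬K(y) ∧ ¬K(w))) ∧ (∀v ¬N(v)) ∨ (∃z ∃p (¬K(z) ∧ ¬N(p))) ∨ (∃z1 K(z1))
Extract every quantifier outward, since the variables are now distinct and don't occur free across branches:
  ∀w ∃y ∀v ∃z ∃p ∃z1 (¬K(y) ∧ ¬K(w) ∧ ¬N(v) ∨ ¬K(z) ∧ ¬N(p) ∨ K(z1))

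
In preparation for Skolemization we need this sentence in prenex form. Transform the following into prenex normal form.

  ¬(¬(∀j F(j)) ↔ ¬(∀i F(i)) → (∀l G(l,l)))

Eliminate → and ↔ using ¬ and ∨; A ↔ B as (¬A ∨ B) ∧ (¬B ∨ A).
  ¬((¬¬(∀j F(j)) ∨ ¬¬(∀i F(i)) ∨ (∀l G(l,l))) ∧ (¬(¬¬(∀i F(i)) ∨ (∀l G(l,l))) ∨ ¬(∀j F(j))))
Move each ¬ inward, flipping quantifiers it crosses:
  (∃j ¬F(j)) ∧ (∃i ¬F(i)) ∧ (∃l ¬G(l,l)) ∨ ((∀i F(i)) ∨ (∀l G(l,l))) ∧ (∀j F(j))
Rename bound variables to avoid capture: i↦s, l↦a, j↦q.
  (∃j ¬F(j)) ∧ (∃i ¬F(i)) ∧ (∃l ¬G(l,l)) ∨ ((∀s F(s)) ∨ (∀a G(a,a))) ∧ (∀q F(q))
Finally move all quantifiers to the prefix:
  ∃j ∃i ∃l ∀s ∀a ∀q (¬F(j) ∧ ¬F(i) ∧ ¬G(l,l) ∨ (F(s) ∨ G(a,a)) ∧ F(q))

∃j ∃i ∃l ∀s ∀a ∀q (¬F(j) ∧ ¬F(i) ∧ ¬G(l,l) ∨ (F(s) ∨ G(a,a)) ∧ F(q))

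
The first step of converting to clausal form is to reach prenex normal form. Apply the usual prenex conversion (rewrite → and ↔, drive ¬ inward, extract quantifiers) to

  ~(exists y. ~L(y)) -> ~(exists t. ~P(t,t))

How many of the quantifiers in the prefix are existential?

First replace A → B with ¬A ∨ B.
  ~~(exists y. ~L(y)) | ~(exists t. ~P(t,t))
Drive negations inward (¬∀x A ≡ ∃x ¬A, ¬∃x A ≡ ∀x ¬A, De Morgan for ∧/∨):
  (exists y. ~L(y)) | (forall t. P(t,t))
All bound variables are already distinct, so no renaming is needed.
Finally move all quantifiers to the prefix:
  exists y. forall t. (~L(y) | P(t,t))
The prefix is exists y forall t: 1 universal, 1 existential.

1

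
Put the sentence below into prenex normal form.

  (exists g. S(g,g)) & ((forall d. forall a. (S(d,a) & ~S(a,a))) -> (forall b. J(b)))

Eliminate → and ↔ using ¬ and ∨.
  (exists g. S(g,g)) & (~(forall d. forall a. (S(d,a) & ~S(a,a))) | (forall b. J(b)))
Drive negations inward (¬∀x A ≡ ∃x ¬A, ¬∃x A ≡ ∀x ¬A, De Morgan for ∧/∨):
  (exists g. S(g,g)) & ((exists d. exists a. (~S(d,a) | S(a,a))) | (forall b. J(b)))
All bound variables are already distinct, so no renaming is needed.
Extract every quantifier outward, since the variables are now distinct and don't occur free across branches:
  exists g. exists d. exists a. forall b. (S(g,g) & (~S(d,a) | S(a,a) | J(b)))

exists g. exists d. exists a. forall b. (S(g,g) & (~S(d,a) | S(a,a) | J(b)))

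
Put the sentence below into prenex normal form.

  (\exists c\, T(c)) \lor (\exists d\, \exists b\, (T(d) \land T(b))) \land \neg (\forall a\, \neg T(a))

\exists c\, \exists d\, \exists b\, \exists a\, (T(c) \lor T(d) \land T(b) \land T(a))

Move each ¬ inward, flipping quantifiers it crosses:
  (\exists c\, T(c)) \lor (\exists d\, \exists b\, (T(d) \land T(b))) \land (\exists a\, T(a))
All bound variables are already distinct, so no renaming is needed.
Extract every quantifier outward, since the variables are now distinct and don't occur free across branches:
  \exists c\, \exists d\, \exists b\, \exists a\, (T(c) \lor T(d) \land T(b) \land T(a))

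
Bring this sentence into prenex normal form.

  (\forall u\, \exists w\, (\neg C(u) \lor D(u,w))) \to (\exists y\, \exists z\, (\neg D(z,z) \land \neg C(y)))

\exists u\, \forall w\, \exists y\, \exists z\, (C(u) \land \neg D(u,w) \lor \neg D(z,z) \land \neg C(y))

Rewrite implications/biconditionals: A → B as ¬A ∨ B.
  \neg (\forall u\, \exists w\, (\neg C(u) \lor D(u,w))) \lor (\exists y\, \exists z\, (\neg D(z,z) \land \neg C(y)))
Push ¬ through the quantifiers and connectives to reach negation normal form:
  (\exists u\, \forall w\, (C(u) \land \neg D(u,w))) \lor (\exists y\, \exists z\, (\neg D(z,z) \land \neg C(y)))
Pull the quantifiers to the front (each side's bound variable is not free in the other side):
  \exists u\, \forall w\, \exists y\, \exists z\, (C(u) \land \neg D(u,w) \lor \neg D(z,z) \land \neg C(y))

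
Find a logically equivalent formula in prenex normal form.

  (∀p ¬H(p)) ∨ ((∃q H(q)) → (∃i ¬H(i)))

∀p ∀q ∃i (¬H(p) ∨ ¬H(q) ∨ ¬H(i))

Eliminate → and ↔ using ¬ and ∨.
  (∀p ¬H(p)) ∨ ¬(∃q H(q)) ∨ (∃i ¬H(i))
Move each ¬ inward, flipping quantifiers it crosses:
  (∀p ¬H(p)) ∨ (∀q ¬H(q)) ∨ (∃i ¬H(i))
Extract every quantifier outward, since the variables are now distinct and don't occur free across branches:
  ∀p ∀q ∃i (¬H(p) ∨ ¬H(q) ∨ ¬H(i))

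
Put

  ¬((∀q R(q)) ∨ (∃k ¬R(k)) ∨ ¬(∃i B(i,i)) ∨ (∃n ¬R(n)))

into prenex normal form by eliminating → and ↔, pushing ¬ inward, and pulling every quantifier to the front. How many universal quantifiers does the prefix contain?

Push ¬ through the quantifiers and connectives to reach negation normal form:
  (∃q ¬R(q)) ∧ (∀k R(k)) ∧ (∃i B(i,i)) ∧ (∀n R(n))
All bound variables are already distinct, so no renaming is needed.
Extract every quantifier outward, since the variables are now distinct and don't occur free across branches:
  ∃q ∀k ∃i ∀n (¬R(q) ∧ R(k) ∧ B(i,i) ∧ R(n))
The prefix is ∃q ∀k ∃i ∀n: 2 universal, 2 existential.

2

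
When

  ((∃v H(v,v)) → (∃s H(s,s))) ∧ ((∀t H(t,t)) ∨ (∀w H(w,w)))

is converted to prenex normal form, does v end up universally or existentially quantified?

Eliminate → and ↔ using ¬ and ∨.
  (¬(∃v H(v,v)) ∨ (∃s H(s,s))) ∧ ((∀t H(t,t)) ∨ (∀w H(w,w)))
Drive negations inward (¬∀x A ≡ ∃x ¬A, ¬∃x A ≡ ∀x ¬A, De Morgan for ∧/∨):
  ((∀v ¬H(v,v)) ∨ (∃s H(s,s))) ∧ ((∀t H(t,t)) ∨ (∀w H(w,w)))
All bound variables are already distinct, so no renaming is needed.
Pull the quantifiers to the front (each side's bound variable is not free in the other side):
  ∀v ∃s ∀t ∀w ((¬H(v,v) ∨ H(s,s)) ∧ (H(t,t) ∨ H(w,w)))
The quantifier ∃v sits under an odd number of negations (counting the antecedent side of each →), so it flips to ∀v.

universal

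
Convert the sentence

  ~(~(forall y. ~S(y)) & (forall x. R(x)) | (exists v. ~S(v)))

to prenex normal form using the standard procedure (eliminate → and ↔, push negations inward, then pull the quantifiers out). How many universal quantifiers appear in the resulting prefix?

Move each ¬ inward, flipping quantifiers it crosses:
  ((forall y. ~S(y)) | (exists x. ~R(x))) & (forall v. S(v))
Extract every quantifier outward, since the variables are now distinct and don't occur free across branches:
  forall y. exists x. forall v. ((~S(y) | ~R(x)) & S(v))
The prefix is forall y exists x forall v: 2 universal, 1 existential.

2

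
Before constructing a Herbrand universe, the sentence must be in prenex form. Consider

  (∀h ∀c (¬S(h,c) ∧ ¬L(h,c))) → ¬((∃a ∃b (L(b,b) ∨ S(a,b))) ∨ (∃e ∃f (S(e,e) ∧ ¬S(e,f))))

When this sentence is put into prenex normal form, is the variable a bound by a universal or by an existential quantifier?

universal

First replace A → B with ¬A ∨ B.
  ¬(∀h ∀c (¬S(h,c) ∧ ¬L(h,c))) ∨ ¬((∃a ∃b (L(b,b) ∨ S(a,b))) ∨ (∃e ∃f (S(e,e) ∧ ¬S(e,f))))
Move each ¬ inward, flipping quantifiers it crosses:
  (∃h ∃c (S(h,c) ∨ L(h,c))) ∨ (∀a ∀b (¬L(b,b) ∧ ¬S(a,b))) ∧ (∀e ∀f (¬S(e,e) ∨ S(e,f)))
All bound variables are already distinct, so no renaming is needed.
Extract every quantifier outward, since the variables are now distinct and don't occur free across branches:
  ∃h ∃c ∀a ∀b ∀e ∀f (S(h,c) ∨ L(h,c) ∨ ¬L(b,b) ∧ ¬S(a,b) ∧ (¬S(e,e) ∨ S(e,f)))
The quantifier ∃a sits under an odd number of negations (counting the antecedent side of each →), so it flips to ∀a.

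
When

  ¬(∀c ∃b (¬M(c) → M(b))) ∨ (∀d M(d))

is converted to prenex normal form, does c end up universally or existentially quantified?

existential

Rewrite implications/biconditionals: A → B as ¬A ∨ B.
  ¬(∀c ∃b (¬¬M(c) ∨ M(b))) ∨ (∀d M(d))
Push ¬ through the quantifiers and connectives to reach negation normal form:
  (∃c ∀b (¬M(c) ∧ ¬M(b))) ∨ (∀d M(d))
All bound variables are already distinct, so no renaming is needed.
Extract every quantifier outward, since the variables are now distinct and don't occur free across branches:
  ∃c ∀b ∀d (¬M(c) ∧ ¬M(b) ∨ M(d))
The quantifier ∀c sits under an odd number of negations (counting the antecedent side of each →), so it flips to ∃c.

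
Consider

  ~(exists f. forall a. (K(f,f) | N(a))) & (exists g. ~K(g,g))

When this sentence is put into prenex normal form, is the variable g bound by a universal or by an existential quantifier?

Push ¬ through the quantifiers and connectives to reach negation normal form:
  (forall f. exists a. (~K(f,f) & ~N(a))) & (exists g. ~K(g,g))
Extract every quantifier outward, since the variables are now distinct and don't occur free across branches:
  forall f. exists a. exists g. (~K(f,f) & ~N(a) & ~K(g,g))
The quantifier exists g sits under an even number of negations, so it remains existential.

existential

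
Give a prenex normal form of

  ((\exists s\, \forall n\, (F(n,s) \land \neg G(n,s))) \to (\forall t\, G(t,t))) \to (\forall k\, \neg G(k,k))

\exists s\, \forall n\, \exists t\, \forall k\, (F(n,s) \land \neg G(n,s) \land \neg G(t,t) \lor \neg G(k,k))

Eliminate → and ↔ using ¬ and ∨.
  \neg (\neg (\exists s\, \forall n\, (F(n,s) \land \neg G(n,s))) \lor (\forall t\, G(t,t))) \lor (\forall k\, \neg G(k,k))
Push ¬ through the quantifiers and connectives to reach negation normal form:
  (\exists s\, \forall n\, (F(n,s) \land \neg G(n,s))) \land (\exists t\, \neg G(t,t)) \lor (\forall k\, \neg G(k,k))
All bound variables are already distinct, so no renaming is needed.
Extract every quantifier outward, since the variables are now distinct and don't occur free across branches:
  \exists s\, \forall n\, \exists t\, \forall k\, (F(n,s) \land \neg G(n,s) \land \neg G(t,t) \lor \neg G(k,k))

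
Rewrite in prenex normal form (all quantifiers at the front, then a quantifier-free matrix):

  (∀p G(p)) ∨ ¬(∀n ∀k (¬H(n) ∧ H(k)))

∀p ∃n ∃k (G(p) ∨ H(n) ∨ ¬H(k))

Move each ¬ inward, flipping quantifiers it crosses:
  (∀p G(p)) ∨ (∃n ∃k (H(n) ∨ ¬H(k)))
All bound variables are already distinct, so no renaming is needed.
Extract every quantifier outward, since the variables are now distinct and don't occur free across branches:
  ∀p ∃n ∃k (G(p) ∨ H(n) ∨ ¬H(k))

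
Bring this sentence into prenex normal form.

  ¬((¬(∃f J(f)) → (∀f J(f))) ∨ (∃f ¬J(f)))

Rewrite implications/biconditionals: A → B as ¬A ∨ B.
  ¬(¬¬(∃f J(f)) ∨ (∀f J(f)) ∨ (∃f ¬J(f)))
Drive negations inward (¬∀x A ≡ ∃x ¬A, ¬∃x A ≡ ∀x ¬A, De Morgan for ∧/∨):
  (∀f ¬J(f)) ∧ (∃f ¬J(f)) ∧ (∀f J(f))
Give each quantifier a distinct variable: f↦r, f↦x1.
  (∀f ¬J(f)) ∧ (∃r ¬J(r)) ∧ (∀x1 J(x1))
Finally move all quantifiers to the prefix:
  ∀f ∃r ∀x1 (¬J(f) ∧ ¬J(r) ∧ J(x1))

∀f ∃r ∀x1 (¬J(f) ∧ ¬J(r) ∧ J(x1))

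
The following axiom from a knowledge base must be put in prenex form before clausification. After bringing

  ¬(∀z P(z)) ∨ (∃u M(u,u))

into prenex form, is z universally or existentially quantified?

Push ¬ through the quantifiers and connectives to reach negation normal form:
  (∃z ¬P(z)) ∨ (∃u M(u,u))
Finally move all quantifiers to the prefix:
  ∃z ∃u (¬P(z) ∨ M(u,u))
The quantifier ∀z sits under an odd number of negations, so it flips to ∃z.

existential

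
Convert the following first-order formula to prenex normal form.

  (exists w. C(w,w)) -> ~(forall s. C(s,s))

First replace A → B with ¬A ∨ B.
  ~(exists w. C(w,w)) | ~(forall s. C(s,s))
Move each ¬ inward, flipping quantifiers it crosses:
  (forall w. ~C(w,w)) | (exists s. ~C(s,s))
All bound variables are already distinct, so no renaming is needed.
Finally move all quantifiers to the prefix:
  forall w. exists s. (~C(w,w) | ~C(s,s))

forall w. exists s. (~C(w,w) | ~C(s,s))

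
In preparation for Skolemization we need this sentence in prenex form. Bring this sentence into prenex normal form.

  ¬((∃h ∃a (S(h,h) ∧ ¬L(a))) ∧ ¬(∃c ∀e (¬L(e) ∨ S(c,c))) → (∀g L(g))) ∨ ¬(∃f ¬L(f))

Eliminate → and ↔ using ¬ and ∨.
  ¬(¬((∃h ∃a (S(h,h) ∧ ¬L(a))) ∧ ¬(∃c ∀e (¬L(e) ∨ S(c,c)))) ∨ (∀g L(g))) ∨ ¬(∃f ¬L(f))
Drive negations inward (¬∀x A ≡ ∃x ¬A, ¬∃x A ≡ ∀x ¬A, De Morgan for ∧/∨):
  (∃h ∃a (S(h,h) ∧ ¬L(a))) ∧ (∀c ∃e (L(e) ∧ ¬S(c,c))) ∧ (∃g ¬L(g)) ∨ (∀f L(f))
Pull the quantifiers to the front (each side's bound variable is not free in the other side):
  ∃h ∃a ∀c ∃e ∃g ∀f (S(h,h) ∧ ¬L(a) ∧ L(e) ∧ ¬S(c,c) ∧ ¬L(g) ∨ L(f))

∃h ∃a ∀c ∃e ∃g ∀f (S(h,h) ∧ ¬L(a) ∧ L(e) ∧ ¬S(c,c) ∧ ¬L(g) ∨ L(f))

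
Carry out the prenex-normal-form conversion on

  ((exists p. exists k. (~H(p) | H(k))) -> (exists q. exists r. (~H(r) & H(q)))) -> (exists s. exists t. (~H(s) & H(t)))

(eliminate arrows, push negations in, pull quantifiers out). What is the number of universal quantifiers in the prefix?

2

First replace A → B with ¬A ∨ B.
  ~(~(exists p. exists k. (~H(p) | H(k))) | (exists q. exists r. (~H(r) & H(q)))) | (exists s. exists t. (~H(s) & H(t)))
Move each ¬ inward, flipping quantifiers it crosses:
  (exists p. exists k. (~H(p) | H(k))) & (forall q. forall r. (H(r) | ~H(q))) | (exists s. exists t. (~H(s) & H(t)))
All bound variables are already distinct, so no renaming is needed.
Pull the quantifiers to the front (each side's bound variable is not free in the other side):
  exists p. exists k. forall q. forall r. exists s. exists t. ((~H(p) | H(k)) & (H(r) | ~H(q)) | ~H(s) & H(t))
The prefix is exists p exists k forall q forall r exists s exists t: 2 universal, 4 existential.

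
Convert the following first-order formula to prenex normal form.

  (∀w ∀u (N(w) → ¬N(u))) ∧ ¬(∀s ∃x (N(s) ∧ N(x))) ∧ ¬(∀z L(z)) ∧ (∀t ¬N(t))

Eliminate → and ↔ using ¬ and ∨.
  (∀w ∀u (¬N(w) ∨ ¬N(u))) ∧ ¬(∀s ∃x (N(s) ∧ N(x))) ∧ ¬(∀z L(z)) ∧ (∀t ¬N(t))
Move each ¬ inward, flipping quantifiers it crosses:
  (∀w ∀u (¬N(w) ∨ ¬N(u))) ∧ (∃s ∀x (¬N(s) ∨ ¬N(x))) ∧ (∃z ¬L(z)) ∧ (∀t ¬N(t))
Pull the quantifiers to the front (each side's bound variable is not free in the other side):
  ∀w ∀u ∃s ∀x ∃z ∀t ((¬N(w) ∨ ¬N(u)) ∧ (¬N(s) ∨ ¬N(x)) ∧ ¬L(z) ∧ ¬N(t))

∀w ∀u ∃s ∀x ∃z ∀t ((¬N(w) ∨ ¬N(u)) ∧ (¬N(s) ∨ ¬N(x)) ∧ ¬L(z) ∧ ¬N(t))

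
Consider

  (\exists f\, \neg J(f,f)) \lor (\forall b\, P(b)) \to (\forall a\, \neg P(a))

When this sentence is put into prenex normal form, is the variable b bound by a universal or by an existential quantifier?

First replace A → B with ¬A ∨ B.
  \neg ((\exists f\, \neg J(f,f)) \lor (\forall b\, P(b))) \lor (\forall a\, \neg P(a))
Move each ¬ inward, flipping quantifiers it crosses:
  (\forall f\, J(f,f)) \land (\exists b\, \neg P(b)) \lor (\forall a\, \neg P(a))
Finally move all quantifiers to the prefix:
  \forall f\, \exists b\, \forall a\, (J(f,f) \land \neg P(b) \lor \neg P(a))
The quantifier \forall b sits under an odd number of negations (counting the antecedent side of each →), so it flips to \exists b.

existential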